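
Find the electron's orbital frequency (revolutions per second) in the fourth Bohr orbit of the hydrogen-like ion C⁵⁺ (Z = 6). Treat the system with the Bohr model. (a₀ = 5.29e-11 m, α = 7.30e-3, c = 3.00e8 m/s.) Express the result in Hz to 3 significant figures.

r = n²a₀/Z = 1.41e-10 m, v = Zαc/n = 3.29e6 m/s
f = v/(2πr) = 3.71e15 Hz

3.71e15 Hz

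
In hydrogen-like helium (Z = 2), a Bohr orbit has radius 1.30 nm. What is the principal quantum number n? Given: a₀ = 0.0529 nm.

r_n = n²a₀/Z ⇒ n² = rZ/a₀ = 1.30 × 2 / 0.0529 ≈ 49.15
n = 7

7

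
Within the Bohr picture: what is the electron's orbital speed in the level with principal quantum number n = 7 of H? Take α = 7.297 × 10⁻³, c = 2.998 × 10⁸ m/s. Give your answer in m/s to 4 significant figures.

v_n = Zαc/n = 1 × 0.007297 × 2.998 × 10⁸ / 7
    = 3.125 × 10⁵ m/s

3.125 × 10⁵ m/s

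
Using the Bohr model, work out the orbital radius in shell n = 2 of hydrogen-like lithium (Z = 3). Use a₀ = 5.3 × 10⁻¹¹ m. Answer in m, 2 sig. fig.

r_n = n²a₀/Z = 2² × 5.3 × 10⁻¹¹ / 3
    = 4 × 5.3 × 10⁻¹¹ / 3 = 7.1 × 10⁻¹¹ m

7.1 × 10⁻¹¹ m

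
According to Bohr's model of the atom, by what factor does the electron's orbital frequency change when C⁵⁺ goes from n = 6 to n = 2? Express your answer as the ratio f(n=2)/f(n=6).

27

f ∝ Z^2 · n^-3; with Z fixed, f ∝ n^-3.
f(n=2)/f(n=6) = (2/6)^-3 = 27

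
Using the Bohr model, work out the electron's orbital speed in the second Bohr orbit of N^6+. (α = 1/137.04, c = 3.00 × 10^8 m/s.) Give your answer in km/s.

v_n = Zαc/n = 7 × 0.00730 × 3.00 × 10^8 / 2
    = 7660 km/s

7660 km/s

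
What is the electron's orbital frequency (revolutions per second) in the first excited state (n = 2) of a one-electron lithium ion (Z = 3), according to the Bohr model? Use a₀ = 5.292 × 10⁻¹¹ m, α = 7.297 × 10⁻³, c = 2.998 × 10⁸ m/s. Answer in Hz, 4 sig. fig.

r = n²a₀/Z = 7.056 × 10⁻¹¹ m, v = Zαc/n = 3.281 × 10⁶ m/s
f = v/(2πr) = 7.402 × 10¹⁵ Hz

7.402 × 10¹⁵ Hz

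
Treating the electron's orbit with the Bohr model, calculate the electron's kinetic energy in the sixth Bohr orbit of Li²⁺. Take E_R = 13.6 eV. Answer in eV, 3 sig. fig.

3.40 eV

For a Coulomb orbit the virial theorem gives K = −E_n.
E_n = −E_R·Z²/n², so K = E_R·Z²/n² = 13.6 × 3²/6² = 3.40 eV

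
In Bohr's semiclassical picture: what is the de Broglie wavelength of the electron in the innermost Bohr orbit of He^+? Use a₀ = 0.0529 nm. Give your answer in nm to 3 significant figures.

The Bohr quantisation condition is nλ = 2πr_n.
r_n = n²a₀/Z = 0.0265 nm
λ = 2πr_n/n = 2π·0.0265/1 = 0.166 nm

0.166 nm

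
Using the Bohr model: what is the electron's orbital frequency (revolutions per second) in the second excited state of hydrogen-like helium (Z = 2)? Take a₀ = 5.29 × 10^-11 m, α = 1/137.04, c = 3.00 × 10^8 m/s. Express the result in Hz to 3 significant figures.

r = n²a₀/Z = 2.38 × 10^-10 m, v = Zαc/n = 1.46 × 10^6 m/s
f = v/(2πr) = 9.76 × 10^14 Hz

9.76 × 10^14 Hz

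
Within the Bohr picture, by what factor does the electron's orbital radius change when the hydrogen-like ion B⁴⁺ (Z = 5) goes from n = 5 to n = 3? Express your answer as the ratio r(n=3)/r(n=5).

9/25

r ∝ Z^-1 · n^2; with Z fixed, r ∝ n^2.
r(n=3)/r(n=5) = (3/5)^2 = 9/25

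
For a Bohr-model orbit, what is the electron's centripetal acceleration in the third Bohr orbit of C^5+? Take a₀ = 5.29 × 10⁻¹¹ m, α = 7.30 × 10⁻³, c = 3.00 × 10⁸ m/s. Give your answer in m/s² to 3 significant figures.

2.42 × 10²³ m/s²

r = n²a₀/Z = 7.94 × 10⁻¹¹ m, v = Zαc/n = 4.38 × 10⁶ m/s
a = v²/r = (4.38 × 10⁶)² / 7.94 × 10⁻¹¹ = 2.42 × 10²³ m/s²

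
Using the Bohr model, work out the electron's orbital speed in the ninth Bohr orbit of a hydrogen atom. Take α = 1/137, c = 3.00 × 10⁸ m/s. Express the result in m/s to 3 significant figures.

2.43 × 10⁵ m/s

v_n = Zαc/n = 1 × 0.00730 × 3.00 × 10⁸ / 9
    = 2.43 × 10⁵ m/s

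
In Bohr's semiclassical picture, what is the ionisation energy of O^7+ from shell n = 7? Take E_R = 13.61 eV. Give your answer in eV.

E_n = −E_R·Z²/n² = −13.61 × 8²/7² eV = -17.78 eV
Ionisation energy = −E_n = 17.78 eV

17.78 eV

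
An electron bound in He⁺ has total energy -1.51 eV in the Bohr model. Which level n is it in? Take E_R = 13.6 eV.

6

E_n = −E_R Z²/n² ⇒ n² = E_R Z²/(−E_n) = 13.6 × 2² / 1.51 ≈ 36.03
n = 6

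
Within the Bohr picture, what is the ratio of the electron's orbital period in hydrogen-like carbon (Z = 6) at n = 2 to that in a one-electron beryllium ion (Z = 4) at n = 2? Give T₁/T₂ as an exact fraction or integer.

T ∝ Z^-2 · n^3
T₁/T₂ = (6/4)^-2 · (2/2)^3 = 4/9

4/9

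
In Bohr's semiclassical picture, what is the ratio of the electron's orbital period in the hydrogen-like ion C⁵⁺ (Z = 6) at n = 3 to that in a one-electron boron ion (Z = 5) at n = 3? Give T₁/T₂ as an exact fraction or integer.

25/36

T ∝ Z^-2 · n^3
T₁/T₂ = (6/5)^-2 · (3/3)^3 = 25/36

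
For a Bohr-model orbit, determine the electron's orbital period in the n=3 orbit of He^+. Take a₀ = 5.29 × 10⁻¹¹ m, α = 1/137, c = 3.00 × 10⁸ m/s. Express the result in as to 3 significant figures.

r = n²a₀/Z = 3²·5.29 × 10⁻¹¹/2 = 2.38 × 10⁻¹⁰ m
v = Zαc/n = 2·0.00730·3.00 × 10⁸/3 = 1.46 × 10⁶ m/s
T = 2πr/v = 1.02 × 10⁻¹⁵ s = 1020 as

1020 as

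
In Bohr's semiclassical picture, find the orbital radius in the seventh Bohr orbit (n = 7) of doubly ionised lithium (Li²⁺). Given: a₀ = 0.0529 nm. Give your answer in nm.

r_n = n²a₀/Z = 7² × 0.0529 / 3
    = 49 × 0.0529 / 3 = 0.864 nm

0.864 nm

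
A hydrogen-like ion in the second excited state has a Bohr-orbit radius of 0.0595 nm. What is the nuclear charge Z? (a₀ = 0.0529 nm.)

r_n = n²a₀/Z ⇒ Z = n²a₀/r = 3² × 0.0529 / 0.0595 ≈ 8.00
Z = 8

8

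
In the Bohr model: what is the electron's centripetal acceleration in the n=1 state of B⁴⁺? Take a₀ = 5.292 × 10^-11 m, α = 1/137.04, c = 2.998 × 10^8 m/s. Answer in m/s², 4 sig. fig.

r = n²a₀/Z = 1.058 × 10^-11 m, v = Zαc/n = 1.094 × 10^7 m/s
a = v²/r = (1.094 × 10^7)² / 1.058 × 10^-11 = 1.130 × 10^25 m/s²

1.130 × 10^25 m/s²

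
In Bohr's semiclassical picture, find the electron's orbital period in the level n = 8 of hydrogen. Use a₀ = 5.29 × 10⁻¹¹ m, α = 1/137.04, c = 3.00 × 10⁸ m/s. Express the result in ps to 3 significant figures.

0.0777 ps

r = n²a₀/Z = 8²·5.29 × 10⁻¹¹/1 = 3.39 × 10⁻⁹ m
v = Zαc/n = 1·0.00730·3.00 × 10⁸/8 = 2.74 × 10⁵ m/s
T = 2πr/v = 7.77 × 10⁻¹⁴ s = 0.0777 ps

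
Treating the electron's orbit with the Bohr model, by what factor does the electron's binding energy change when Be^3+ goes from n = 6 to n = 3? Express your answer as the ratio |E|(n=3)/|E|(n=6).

|E| ∝ Z^2 · n^-2; with Z fixed, |E| ∝ n^-2.
|E|(n=3)/|E|(n=6) = (3/6)^-2 = 4

4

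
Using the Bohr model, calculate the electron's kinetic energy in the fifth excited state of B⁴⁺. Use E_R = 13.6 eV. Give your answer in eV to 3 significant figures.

For a Coulomb orbit the virial theorem gives K = −E_n.
E_n = −E_R·Z²/n², so K = E_R·Z²/n² = 13.6 × 5²/6² = 9.44 eV

9.44 eV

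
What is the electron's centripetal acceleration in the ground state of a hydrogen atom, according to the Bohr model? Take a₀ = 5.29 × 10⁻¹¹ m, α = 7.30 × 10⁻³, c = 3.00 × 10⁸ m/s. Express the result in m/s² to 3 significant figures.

r = n²a₀/Z = 5.29 × 10⁻¹¹ m, v = Zαc/n = 2.19 × 10⁶ m/s
a = v²/r = (2.19 × 10⁶)² / 5.29 × 10⁻¹¹ = 9.07 × 10²² m/s²

9.07 × 10²² m/s²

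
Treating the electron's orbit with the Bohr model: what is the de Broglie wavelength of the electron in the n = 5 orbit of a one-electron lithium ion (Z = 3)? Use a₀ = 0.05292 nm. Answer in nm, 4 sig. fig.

0.5542 nm

The Bohr quantisation condition is nλ = 2πr_n.
r_n = n²a₀/Z = 0.4410 nm
λ = 2πr_n/n = 2π·0.4410/5 = 0.5542 nm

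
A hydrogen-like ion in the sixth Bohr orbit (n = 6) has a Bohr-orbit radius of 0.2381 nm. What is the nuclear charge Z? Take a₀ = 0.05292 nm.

8

r_n = n²a₀/Z ⇒ Z = n²a₀/r = 6² × 0.05292 / 0.2381 ≈ 8.00
Z = 8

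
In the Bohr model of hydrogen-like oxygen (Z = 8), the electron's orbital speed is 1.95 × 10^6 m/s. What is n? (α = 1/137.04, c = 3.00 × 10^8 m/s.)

9

v_n = Zαc/n ⇒ n = Zαc/v = 8 × 0.00730 × 3.00 × 10^8 / 1.95 × 10^6 ≈ 8.98
n = 9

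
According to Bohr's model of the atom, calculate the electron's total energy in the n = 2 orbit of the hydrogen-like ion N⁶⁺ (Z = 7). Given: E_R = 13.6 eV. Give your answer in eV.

E_n = −E_R·Z²/n² = −13.6 × 7²/2² = -167 eV

-167 eV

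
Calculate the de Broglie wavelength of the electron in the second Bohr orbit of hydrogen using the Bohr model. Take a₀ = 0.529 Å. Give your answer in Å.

The Bohr quantisation condition is nλ = 2πr_n.
r_n = n²a₀/Z = 2.12 Å
λ = 2πr_n/n = 2π·2.12/2 = 6.65 Å

6.65 Å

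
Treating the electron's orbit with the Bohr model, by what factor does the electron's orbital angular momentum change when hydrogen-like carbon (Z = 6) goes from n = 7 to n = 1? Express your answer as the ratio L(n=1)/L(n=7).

L = nℏ depends only on n, so L ∝ n.
L(n=1)/L(n=7) = (1/7)^1 = 1/7

1/7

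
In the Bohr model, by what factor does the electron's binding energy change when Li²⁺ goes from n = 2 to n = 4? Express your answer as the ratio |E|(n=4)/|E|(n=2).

|E| ∝ Z^2 · n^-2; with Z fixed, |E| ∝ n^-2.
|E|(n=4)/|E|(n=2) = (4/2)^-2 = 1/4

1/4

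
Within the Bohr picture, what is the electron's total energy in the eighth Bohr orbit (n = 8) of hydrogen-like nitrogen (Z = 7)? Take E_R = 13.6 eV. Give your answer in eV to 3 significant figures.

E_n = −E_R·Z²/n² = −13.6 × 7²/8² = -10.4 eV

-10.4 eV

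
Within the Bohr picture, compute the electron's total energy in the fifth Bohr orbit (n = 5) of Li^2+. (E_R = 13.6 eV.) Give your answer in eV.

E_n = −E_R·Z²/n² = −13.6 × 3²/5² = -4.90 eV

-4.90 eV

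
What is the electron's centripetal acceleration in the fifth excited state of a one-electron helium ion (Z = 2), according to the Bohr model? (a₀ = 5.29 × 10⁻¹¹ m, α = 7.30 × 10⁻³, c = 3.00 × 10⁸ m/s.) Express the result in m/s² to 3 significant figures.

r = n²a₀/Z = 9.52 × 10⁻¹⁰ m, v = Zαc/n = 7.30 × 10⁵ m/s
a = v²/r = (7.30 × 10⁵)² / 9.52 × 10⁻¹⁰ = 5.60 × 10²⁰ m/s²

5.60 × 10²⁰ m/s²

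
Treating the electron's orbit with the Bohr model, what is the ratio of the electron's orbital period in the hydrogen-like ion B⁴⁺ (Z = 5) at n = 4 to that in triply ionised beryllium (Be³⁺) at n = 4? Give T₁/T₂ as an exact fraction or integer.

T ∝ Z^-2 · n^3
T₁/T₂ = (5/4)^-2 · (4/4)^3 = 16/25

16/25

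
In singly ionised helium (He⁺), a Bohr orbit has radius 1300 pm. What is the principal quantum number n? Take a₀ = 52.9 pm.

r_n = n²a₀/Z ⇒ n² = rZ/a₀ = 1300 × 2 / 52.9 ≈ 49.15
n = 7

7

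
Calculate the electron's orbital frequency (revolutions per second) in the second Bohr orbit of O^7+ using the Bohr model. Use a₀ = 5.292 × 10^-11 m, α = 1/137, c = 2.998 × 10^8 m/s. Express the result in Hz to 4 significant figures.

r = n²a₀/Z = 2.646 × 10^-11 m, v = Zαc/n = 8.753 × 10^6 m/s
f = v/(2πr) = 5.265 × 10^16 Hz

5.265 × 10^16 Hz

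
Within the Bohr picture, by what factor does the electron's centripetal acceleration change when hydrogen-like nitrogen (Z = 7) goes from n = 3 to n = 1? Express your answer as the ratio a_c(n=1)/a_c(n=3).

81

a_c ∝ Z^3 · n^-4; with Z fixed, a_c ∝ n^-4.
a_c(n=1)/a_c(n=3) = (1/3)^-4 = 81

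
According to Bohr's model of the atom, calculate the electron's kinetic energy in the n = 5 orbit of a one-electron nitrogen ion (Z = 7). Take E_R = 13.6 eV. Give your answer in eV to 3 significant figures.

26.7 eV

For a Coulomb orbit the virial theorem gives K = −E_n.
E_n = −E_R·Z²/n², so K = E_R·Z²/n² = 13.6 × 7²/5² = 26.7 eV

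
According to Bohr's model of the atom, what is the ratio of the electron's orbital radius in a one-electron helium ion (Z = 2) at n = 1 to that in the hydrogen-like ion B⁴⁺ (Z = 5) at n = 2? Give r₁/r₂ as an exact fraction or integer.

r ∝ Z^-1 · n^2
r₁/r₂ = (2/5)^-1 · (1/2)^2 = 5/8

5/8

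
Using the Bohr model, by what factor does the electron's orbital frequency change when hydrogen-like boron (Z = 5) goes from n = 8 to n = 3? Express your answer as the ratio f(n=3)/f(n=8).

512/27

f ∝ Z^2 · n^-3; with Z fixed, f ∝ n^-3.
f(n=3)/f(n=8) = (3/8)^-3 = 512/27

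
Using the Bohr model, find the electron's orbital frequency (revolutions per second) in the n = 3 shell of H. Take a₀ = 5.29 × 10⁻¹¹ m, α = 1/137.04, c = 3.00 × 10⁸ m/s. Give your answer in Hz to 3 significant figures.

2.44 × 10¹⁴ Hz

r = n²a₀/Z = 4.76 × 10⁻¹⁰ m, v = Zαc/n = 7.30 × 10⁵ m/s
f = v/(2πr) = 2.44 × 10¹⁴ Hz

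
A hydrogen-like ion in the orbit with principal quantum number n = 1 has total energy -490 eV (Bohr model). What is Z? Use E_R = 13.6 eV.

E_n = −E_R Z²/n² ⇒ Z² = −E_n n²/E_R = 490 × 1² / 13.6 ≈ 36.03
Z = 6

6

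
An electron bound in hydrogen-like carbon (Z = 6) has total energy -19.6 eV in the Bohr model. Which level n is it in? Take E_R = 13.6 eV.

5

E_n = −E_R Z²/n² ⇒ n² = E_R Z²/(−E_n) = 13.6 × 6² / 19.6 ≈ 24.98
n = 5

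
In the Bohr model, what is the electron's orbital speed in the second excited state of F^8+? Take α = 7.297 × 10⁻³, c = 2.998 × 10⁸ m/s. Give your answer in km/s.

v_n = Zαc/n = 9 × 0.007297 × 2.998 × 10⁸ / 3
    = 6563 km/s

6563 km/s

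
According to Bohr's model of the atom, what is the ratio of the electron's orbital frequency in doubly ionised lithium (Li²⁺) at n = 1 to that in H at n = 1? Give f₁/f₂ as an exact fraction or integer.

f ∝ Z^2 · n^-3
f₁/f₂ = (3/1)^2 · (1/1)^-3 = 9

9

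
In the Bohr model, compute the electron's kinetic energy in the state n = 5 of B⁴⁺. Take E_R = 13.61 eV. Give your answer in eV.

For a Coulomb orbit the virial theorem gives K = −E_n.
E_n = −E_R·Z²/n², so K = E_R·Z²/n² = 13.61 × 5²/5² = 13.61 eV

13.61 eV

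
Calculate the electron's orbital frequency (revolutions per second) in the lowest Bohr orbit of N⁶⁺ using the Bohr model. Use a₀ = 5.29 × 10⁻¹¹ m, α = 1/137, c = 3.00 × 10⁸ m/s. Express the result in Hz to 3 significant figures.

3.23 × 10¹⁷ Hz

r = n²a₀/Z = 7.56 × 10⁻¹² m, v = Zαc/n = 1.53 × 10⁷ m/s
f = v/(2πr) = 3.23 × 10¹⁷ Hz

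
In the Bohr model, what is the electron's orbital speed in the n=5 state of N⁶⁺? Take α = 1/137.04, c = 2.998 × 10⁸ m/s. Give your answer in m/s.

v_n = Zαc/n = 7 × 0.007297 × 2.998 × 10⁸ / 5
    = 3.063 × 10⁶ m/s

3.063 × 10⁶ m/s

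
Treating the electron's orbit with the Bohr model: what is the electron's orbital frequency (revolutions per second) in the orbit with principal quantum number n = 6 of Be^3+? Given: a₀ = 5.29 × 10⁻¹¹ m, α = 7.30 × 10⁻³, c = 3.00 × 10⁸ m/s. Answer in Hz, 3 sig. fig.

4.88 × 10¹⁴ Hz

r = n²a₀/Z = 4.76 × 10⁻¹⁰ m, v = Zαc/n = 1.46 × 10⁶ m/s
f = v/(2πr) = 4.88 × 10¹⁴ Hz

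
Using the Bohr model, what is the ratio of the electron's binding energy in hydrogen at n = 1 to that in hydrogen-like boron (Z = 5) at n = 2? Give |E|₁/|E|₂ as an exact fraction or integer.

|E| ∝ Z^2 · n^-2
|E|₁/|E|₂ = (1/5)^2 · (1/2)^-2 = 4/25

4/25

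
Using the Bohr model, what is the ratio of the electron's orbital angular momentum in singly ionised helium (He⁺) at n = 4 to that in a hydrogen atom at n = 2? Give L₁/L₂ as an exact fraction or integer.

2

L = nℏ is independent of Z.
L₁/L₂ = n₁/n₂ = 4/2 = 2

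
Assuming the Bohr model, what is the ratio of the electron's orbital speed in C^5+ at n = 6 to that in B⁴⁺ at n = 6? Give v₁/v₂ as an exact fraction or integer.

6/5

v ∝ Z^1 · n^-1
v₁/v₂ = (6/5)^1 · (6/6)^-1 = 6/5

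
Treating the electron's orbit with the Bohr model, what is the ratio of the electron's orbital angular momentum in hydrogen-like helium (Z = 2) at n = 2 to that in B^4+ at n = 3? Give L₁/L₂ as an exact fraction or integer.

2/3

L = nℏ is independent of Z.
L₁/L₂ = n₁/n₂ = 2/3 = 2/3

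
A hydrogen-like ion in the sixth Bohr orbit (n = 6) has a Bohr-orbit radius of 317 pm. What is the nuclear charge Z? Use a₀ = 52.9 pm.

r_n = n²a₀/Z ⇒ Z = n²a₀/r = 6² × 52.9 / 317 ≈ 6.01
Z = 6

6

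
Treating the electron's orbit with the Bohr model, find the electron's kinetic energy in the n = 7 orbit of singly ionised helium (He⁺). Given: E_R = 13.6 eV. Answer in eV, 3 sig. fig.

For a Coulomb orbit the virial theorem gives K = −E_n.
E_n = −E_R·Z²/n², so K = E_R·Z²/n² = 13.6 × 2²/7² = 1.11 eV

1.11 eV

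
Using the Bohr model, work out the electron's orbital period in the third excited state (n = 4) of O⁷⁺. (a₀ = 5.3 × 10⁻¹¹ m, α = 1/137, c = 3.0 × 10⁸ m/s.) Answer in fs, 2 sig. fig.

0.15 fs

r = n²a₀/Z = 4²·5.3 × 10⁻¹¹/8 = 1.1 × 10⁻¹⁰ m
v = Zαc/n = 8·0.0073·3.0 × 10⁸/4 = 4.4 × 10⁶ m/s
T = 2πr/v = 1.5 × 10⁻¹⁶ s = 0.15 fs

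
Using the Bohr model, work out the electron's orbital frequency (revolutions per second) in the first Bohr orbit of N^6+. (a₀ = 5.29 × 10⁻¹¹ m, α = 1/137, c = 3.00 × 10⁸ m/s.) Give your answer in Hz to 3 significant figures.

3.23 × 10¹⁷ Hz

r = n²a₀/Z = 7.56 × 10⁻¹² m, v = Zαc/n = 1.53 × 10⁷ m/s
f = v/(2πr) = 3.23 × 10¹⁷ Hz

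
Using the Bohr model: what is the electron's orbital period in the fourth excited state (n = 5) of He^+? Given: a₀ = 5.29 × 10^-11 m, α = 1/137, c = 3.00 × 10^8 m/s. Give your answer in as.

r = n²a₀/Z = 5²·5.29 × 10^-11/2 = 6.61 × 10^-10 m
v = Zαc/n = 2·0.00730·3.00 × 10^8/5 = 8.76 × 10^5 m/s
T = 2πr/v = 4.74 × 10^-15 s = 4740 as

4740 as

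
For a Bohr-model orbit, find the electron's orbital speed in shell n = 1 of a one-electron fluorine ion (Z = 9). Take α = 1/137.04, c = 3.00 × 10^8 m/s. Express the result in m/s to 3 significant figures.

v_n = Zαc/n = 9 × 0.00730 × 3.00 × 10^8 / 1
    = 1.97 × 10^7 m/s

1.97 × 10^7 m/s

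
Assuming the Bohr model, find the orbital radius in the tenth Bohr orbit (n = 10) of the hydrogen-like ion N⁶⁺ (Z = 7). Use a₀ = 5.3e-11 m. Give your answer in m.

7.6e-10 m

r_n = n²a₀/Z = 10² × 5.3e-11 / 7
    = 100 × 5.3e-11 / 7 = 7.6e-10 m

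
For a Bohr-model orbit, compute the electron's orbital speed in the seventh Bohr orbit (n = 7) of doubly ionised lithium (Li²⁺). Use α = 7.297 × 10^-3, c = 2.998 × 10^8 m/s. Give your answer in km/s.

v_n = Zαc/n = 3 × 0.007297 × 2.998 × 10^8 / 7
    = 937.6 km/s

937.6 km/s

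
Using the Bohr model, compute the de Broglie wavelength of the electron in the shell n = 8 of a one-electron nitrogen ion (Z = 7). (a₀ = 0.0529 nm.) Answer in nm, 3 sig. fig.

The Bohr quantisation condition is nλ = 2πr_n.
r_n = n²a₀/Z = 0.484 nm
λ = 2πr_n/n = 2π·0.484/8 = 0.380 nm

0.380 nm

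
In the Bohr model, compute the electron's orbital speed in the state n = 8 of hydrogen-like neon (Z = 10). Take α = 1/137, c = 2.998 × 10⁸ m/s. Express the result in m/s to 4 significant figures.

2.735 × 10⁶ m/s

v_n = Zαc/n = 10 × 0.007299 × 2.998 × 10⁸ / 8
    = 2.735 × 10⁶ m/s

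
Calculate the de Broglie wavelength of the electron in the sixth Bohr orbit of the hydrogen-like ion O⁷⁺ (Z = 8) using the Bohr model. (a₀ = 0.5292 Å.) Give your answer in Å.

2.494 Å

The Bohr quantisation condition is nλ = 2πr_n.
r_n = n²a₀/Z = 2.381 Å
λ = 2πr_n/n = 2π·2.381/6 = 2.494 Å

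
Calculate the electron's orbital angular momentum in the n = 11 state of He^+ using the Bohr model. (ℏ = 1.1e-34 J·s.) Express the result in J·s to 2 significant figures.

L_n = nℏ = 11 × 1.1e-34 = 1.2e-33 J·s

1.2e-33 J·s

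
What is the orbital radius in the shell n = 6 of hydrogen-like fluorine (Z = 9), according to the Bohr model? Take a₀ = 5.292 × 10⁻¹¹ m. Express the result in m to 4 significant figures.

2.117 × 10⁻¹⁰ m

r_n = n²a₀/Z = 6² × 5.292 × 10⁻¹¹ / 9
    = 36 × 5.292 × 10⁻¹¹ / 9 = 2.117 × 10⁻¹⁰ m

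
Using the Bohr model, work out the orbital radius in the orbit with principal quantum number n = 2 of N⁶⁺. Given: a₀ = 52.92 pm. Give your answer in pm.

30.24 pm

r_n = n²a₀/Z = 2² × 52.92 / 7
    = 4 × 52.92 / 7 = 30.24 pm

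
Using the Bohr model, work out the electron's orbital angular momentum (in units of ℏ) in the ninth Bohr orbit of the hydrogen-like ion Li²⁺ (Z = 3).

9

L_n = nℏ, so L/ℏ = n = 9.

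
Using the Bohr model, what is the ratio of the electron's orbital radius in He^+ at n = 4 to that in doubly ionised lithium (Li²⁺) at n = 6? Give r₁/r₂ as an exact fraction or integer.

2/3

r ∝ Z^-1 · n^2
r₁/r₂ = (2/3)^-1 · (4/6)^2 = 2/3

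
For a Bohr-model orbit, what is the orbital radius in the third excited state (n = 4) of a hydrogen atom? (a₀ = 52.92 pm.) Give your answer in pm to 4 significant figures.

846.7 pm

r_n = n²a₀/Z = 4² × 52.92 / 1
    = 16 × 52.92 / 1 = 846.7 pm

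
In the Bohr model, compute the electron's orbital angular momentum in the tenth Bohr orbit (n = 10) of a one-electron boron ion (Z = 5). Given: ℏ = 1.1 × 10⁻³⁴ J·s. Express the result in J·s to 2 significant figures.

1.1 × 10⁻³³ J·s

L_n = nℏ = 10 × 1.1 × 10⁻³⁴ = 1.1 × 10⁻³³ J·s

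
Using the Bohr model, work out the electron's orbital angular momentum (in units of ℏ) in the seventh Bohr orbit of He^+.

7

L_n = nℏ, so L/ℏ = n = 7.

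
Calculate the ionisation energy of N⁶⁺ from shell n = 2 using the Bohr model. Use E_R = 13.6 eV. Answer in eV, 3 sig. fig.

E_n = −E_R·Z²/n² = −13.6 × 7²/2² eV = -167 eV
Ionisation energy = −E_n = 167 eV

167 eV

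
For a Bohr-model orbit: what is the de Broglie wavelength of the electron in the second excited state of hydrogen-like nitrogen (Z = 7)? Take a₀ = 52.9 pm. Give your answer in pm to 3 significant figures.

The Bohr quantisation condition is nλ = 2πr_n.
r_n = n²a₀/Z = 68.0 pm
λ = 2πr_n/n = 2π·68.0/3 = 142 pm

142 pm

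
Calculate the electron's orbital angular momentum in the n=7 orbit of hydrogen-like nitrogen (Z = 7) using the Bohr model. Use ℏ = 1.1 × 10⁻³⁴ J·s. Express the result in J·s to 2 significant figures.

7.7 × 10⁻³⁴ J·s

L_n = nℏ = 7 × 1.1 × 10⁻³⁴ = 7.7 × 10⁻³⁴ J·s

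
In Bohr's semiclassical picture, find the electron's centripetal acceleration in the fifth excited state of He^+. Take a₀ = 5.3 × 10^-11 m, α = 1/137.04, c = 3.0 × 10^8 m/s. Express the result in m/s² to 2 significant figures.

r = n²a₀/Z = 9.5 × 10^-10 m, v = Zαc/n = 7.3 × 10^5 m/s
a = v²/r = (7.3 × 10^5)² / 9.5 × 10^-10 = 5.6 × 10^20 m/s²

5.6 × 10^20 m/s²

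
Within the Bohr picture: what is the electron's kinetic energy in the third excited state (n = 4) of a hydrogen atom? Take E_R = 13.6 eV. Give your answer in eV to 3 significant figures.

For a Coulomb orbit the virial theorem gives K = −E_n.
E_n = −E_R·Z²/n², so K = E_R·Z²/n² = 13.6 × 1²/4² = 0.850 eV

0.850 eV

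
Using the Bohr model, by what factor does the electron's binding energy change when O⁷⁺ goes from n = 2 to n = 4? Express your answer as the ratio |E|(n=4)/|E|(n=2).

1/4

|E| ∝ Z^2 · n^-2; with Z fixed, |E| ∝ n^-2.
|E|(n=4)/|E|(n=2) = (4/2)^-2 = 1/4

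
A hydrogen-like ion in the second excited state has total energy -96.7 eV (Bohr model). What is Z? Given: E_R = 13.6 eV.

E_n = −E_R Z²/n² ⇒ Z² = −E_n n²/E_R = 96.7 × 3² / 13.6 ≈ 63.99
Z = 8

8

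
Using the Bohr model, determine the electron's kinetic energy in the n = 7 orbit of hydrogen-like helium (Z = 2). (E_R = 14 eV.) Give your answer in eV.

1.1 eV

For a Coulomb orbit the virial theorem gives K = −E_n.
E_n = −E_R·Z²/n², so K = E_R·Z²/n² = 14 × 2²/7² = 1.1 eV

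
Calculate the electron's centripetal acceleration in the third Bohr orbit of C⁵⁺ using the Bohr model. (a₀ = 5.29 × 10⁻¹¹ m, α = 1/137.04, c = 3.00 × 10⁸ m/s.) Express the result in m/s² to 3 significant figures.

2.42 × 10²³ m/s²

r = n²a₀/Z = 7.94 × 10⁻¹¹ m, v = Zαc/n = 4.38 × 10⁶ m/s
a = v²/r = (4.38 × 10⁶)² / 7.94 × 10⁻¹¹ = 2.42 × 10²³ m/s²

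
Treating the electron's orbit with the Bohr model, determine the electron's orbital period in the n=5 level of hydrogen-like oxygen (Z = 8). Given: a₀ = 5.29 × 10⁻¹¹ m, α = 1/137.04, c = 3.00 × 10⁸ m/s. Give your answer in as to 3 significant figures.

r = n²a₀/Z = 5²·5.29 × 10⁻¹¹/8 = 1.65 × 10⁻¹⁰ m
v = Zαc/n = 8·0.00730·3.00 × 10⁸/5 = 3.50 × 10⁶ m/s
T = 2πr/v = 2.97 × 10⁻¹⁶ s = 297 as

297 as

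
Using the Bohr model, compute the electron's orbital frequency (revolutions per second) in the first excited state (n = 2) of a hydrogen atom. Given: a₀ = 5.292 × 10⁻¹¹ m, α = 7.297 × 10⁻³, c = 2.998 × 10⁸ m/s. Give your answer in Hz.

8.224 × 10¹⁴ Hz

r = n²a₀/Z = 2.117 × 10⁻¹⁰ m, v = Zαc/n = 1.094 × 10⁶ m/s
f = v/(2πr) = 8.224 × 10¹⁴ Hz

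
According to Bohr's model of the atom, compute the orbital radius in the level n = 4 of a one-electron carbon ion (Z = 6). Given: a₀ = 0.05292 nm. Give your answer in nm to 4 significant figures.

r_n = n²a₀/Z = 4² × 0.05292 / 6
    = 16 × 0.05292 / 6 = 0.1411 nm

0.1411 nm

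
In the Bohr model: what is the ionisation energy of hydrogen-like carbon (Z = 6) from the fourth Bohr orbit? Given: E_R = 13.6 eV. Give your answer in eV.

30.6 eV

E_n = −E_R·Z²/n² = −13.6 × 6²/4² eV = -30.6 eV
Ionisation energy = −E_n = 30.6 eV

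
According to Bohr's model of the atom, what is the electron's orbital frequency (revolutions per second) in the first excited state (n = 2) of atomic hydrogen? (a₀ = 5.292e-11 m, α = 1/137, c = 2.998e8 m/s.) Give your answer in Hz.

8.227e14 Hz

r = n²a₀/Z = 2.117e-10 m, v = Zαc/n = 1.094e6 m/s
f = v/(2πr) = 8.227e14 Hz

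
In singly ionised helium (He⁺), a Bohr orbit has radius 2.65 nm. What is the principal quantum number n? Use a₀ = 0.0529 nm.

10

r_n = n²a₀/Z ⇒ n² = rZ/a₀ = 2.65 × 2 / 0.0529 ≈ 100.19
n = 10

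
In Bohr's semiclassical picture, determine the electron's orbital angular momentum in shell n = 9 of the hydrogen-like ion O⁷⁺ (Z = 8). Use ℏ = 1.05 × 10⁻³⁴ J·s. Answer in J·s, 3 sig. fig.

L_n = nℏ = 9 × 1.05 × 10⁻³⁴ = 9.45 × 10⁻³⁴ J·s

9.45 × 10⁻³⁴ J·s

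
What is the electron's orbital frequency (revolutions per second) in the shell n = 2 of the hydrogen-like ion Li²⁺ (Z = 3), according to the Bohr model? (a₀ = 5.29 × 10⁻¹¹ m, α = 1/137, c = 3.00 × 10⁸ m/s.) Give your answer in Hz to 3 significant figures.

r = n²a₀/Z = 7.05 × 10⁻¹¹ m, v = Zαc/n = 3.28 × 10⁶ m/s
f = v/(2πr) = 7.41 × 10¹⁵ Hz

7.41 × 10¹⁵ Hz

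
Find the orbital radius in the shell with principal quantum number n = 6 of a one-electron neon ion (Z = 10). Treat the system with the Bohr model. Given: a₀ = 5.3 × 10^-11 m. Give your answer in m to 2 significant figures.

1.9 × 10^-10 m

r_n = n²a₀/Z = 6² × 5.3 × 10^-11 / 10
    = 36 × 5.3 × 10^-11 / 10 = 1.9 × 10^-10 m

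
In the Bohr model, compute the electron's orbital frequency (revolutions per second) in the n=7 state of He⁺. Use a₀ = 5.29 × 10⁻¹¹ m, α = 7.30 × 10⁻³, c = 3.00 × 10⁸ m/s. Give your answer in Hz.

7.68 × 10¹³ Hz

r = n²a₀/Z = 1.30 × 10⁻⁹ m, v = Zαc/n = 6.26 × 10⁵ m/s
f = v/(2πr) = 7.68 × 10¹³ Hz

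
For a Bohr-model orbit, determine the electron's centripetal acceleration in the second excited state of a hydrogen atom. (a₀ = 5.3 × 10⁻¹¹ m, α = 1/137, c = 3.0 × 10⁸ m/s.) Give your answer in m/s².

1.1 × 10²¹ m/s²

r = n²a₀/Z = 4.8 × 10⁻¹⁰ m, v = Zαc/n = 7.3 × 10⁵ m/s
a = v²/r = (7.3 × 10⁵)² / 4.8 × 10⁻¹⁰ = 1.1 × 10²¹ m/s²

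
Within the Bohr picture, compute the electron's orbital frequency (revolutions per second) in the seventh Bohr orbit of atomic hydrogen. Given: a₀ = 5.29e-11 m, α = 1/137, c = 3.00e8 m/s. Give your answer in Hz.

r = n²a₀/Z = 2.59e-9 m, v = Zαc/n = 3.13e5 m/s
f = v/(2πr) = 1.92e13 Hz

1.92e13 Hz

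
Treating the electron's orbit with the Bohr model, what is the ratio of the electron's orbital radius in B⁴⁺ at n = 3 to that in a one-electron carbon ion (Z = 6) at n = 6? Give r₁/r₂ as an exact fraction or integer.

r ∝ Z^-1 · n^2
r₁/r₂ = (5/6)^-1 · (3/6)^2 = 3/10

3/10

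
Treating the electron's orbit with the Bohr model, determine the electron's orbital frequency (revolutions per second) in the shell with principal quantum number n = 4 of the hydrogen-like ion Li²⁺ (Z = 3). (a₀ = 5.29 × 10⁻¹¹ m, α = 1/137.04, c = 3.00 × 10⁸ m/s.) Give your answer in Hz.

9.26 × 10¹⁴ Hz

r = n²a₀/Z = 2.82 × 10⁻¹⁰ m, v = Zαc/n = 1.64 × 10⁶ m/s
f = v/(2πr) = 9.26 × 10¹⁴ Hz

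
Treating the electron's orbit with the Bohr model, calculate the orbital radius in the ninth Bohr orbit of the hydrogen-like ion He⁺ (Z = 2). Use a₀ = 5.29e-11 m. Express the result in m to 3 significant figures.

2.14e-9 m

r_n = n²a₀/Z = 9² × 5.29e-11 / 2
    = 81 × 5.29e-11 / 2 = 2.14e-9 m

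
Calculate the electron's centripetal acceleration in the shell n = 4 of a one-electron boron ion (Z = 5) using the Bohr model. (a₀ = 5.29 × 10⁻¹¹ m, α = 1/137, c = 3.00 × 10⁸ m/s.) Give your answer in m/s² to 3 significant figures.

r = n²a₀/Z = 1.69 × 10⁻¹⁰ m, v = Zαc/n = 2.74 × 10⁶ m/s
a = v²/r = (2.74 × 10⁶)² / 1.69 × 10⁻¹⁰ = 4.43 × 10²² m/s²

4.43 × 10²² m/s²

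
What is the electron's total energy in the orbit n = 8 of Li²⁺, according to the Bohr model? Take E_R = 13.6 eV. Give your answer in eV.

E_n = −E_R·Z²/n² = −13.6 × 3²/8² = -1.91 eV

-1.91 eV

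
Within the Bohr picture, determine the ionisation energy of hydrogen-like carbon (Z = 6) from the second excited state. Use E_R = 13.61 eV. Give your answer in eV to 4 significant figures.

54.44 eV

E_n = −E_R·Z²/n² = −13.61 × 6²/3² eV = -54.44 eV
Ionisation energy = −E_n = 54.44 eV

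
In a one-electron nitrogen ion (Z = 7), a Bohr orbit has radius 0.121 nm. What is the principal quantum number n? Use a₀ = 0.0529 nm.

r_n = n²a₀/Z ⇒ n² = rZ/a₀ = 0.121 × 7 / 0.0529 ≈ 16.01
n = 4

4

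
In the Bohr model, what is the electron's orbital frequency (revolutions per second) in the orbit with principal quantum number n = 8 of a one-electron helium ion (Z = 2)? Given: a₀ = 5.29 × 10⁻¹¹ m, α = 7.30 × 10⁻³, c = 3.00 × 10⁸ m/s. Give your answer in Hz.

r = n²a₀/Z = 1.69 × 10⁻⁹ m, v = Zαc/n = 5.47 × 10⁵ m/s
f = v/(2πr) = 5.15 × 10¹³ Hz

5.15 × 10¹³ Hz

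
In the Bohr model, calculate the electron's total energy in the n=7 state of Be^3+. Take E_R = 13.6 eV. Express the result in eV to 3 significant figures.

-4.44 eV

E_n = −E_R·Z²/n² = −13.6 × 4²/7² = -4.44 eV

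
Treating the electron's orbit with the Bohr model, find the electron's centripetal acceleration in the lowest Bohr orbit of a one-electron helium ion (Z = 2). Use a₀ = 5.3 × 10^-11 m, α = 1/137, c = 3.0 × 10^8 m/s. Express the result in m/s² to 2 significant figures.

r = n²a₀/Z = 2.6 × 10^-11 m, v = Zαc/n = 4.4 × 10^6 m/s
a = v²/r = (4.4 × 10^6)² / 2.6 × 10^-11 = 7.2 × 10^23 m/s²

7.2 × 10^23 m/s²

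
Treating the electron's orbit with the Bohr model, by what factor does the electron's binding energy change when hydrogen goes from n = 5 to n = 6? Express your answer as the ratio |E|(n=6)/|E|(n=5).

|E| ∝ Z^2 · n^-2; with Z fixed, |E| ∝ n^-2.
|E|(n=6)/|E|(n=5) = (6/5)^-2 = 25/36

25/36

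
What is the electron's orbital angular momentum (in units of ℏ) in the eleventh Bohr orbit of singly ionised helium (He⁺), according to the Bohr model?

L_n = nℏ, so L/ℏ = n = 11.

11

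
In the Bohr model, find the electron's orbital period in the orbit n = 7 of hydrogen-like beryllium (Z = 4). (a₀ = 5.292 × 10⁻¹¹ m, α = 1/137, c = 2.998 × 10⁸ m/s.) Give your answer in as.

r = n²a₀/Z = 7²·5.292 × 10⁻¹¹/4 = 6.483 × 10⁻¹⁰ m
v = Zαc/n = 4·0.007299·2.998 × 10⁸/7 = 1.250 × 10⁶ m/s
T = 2πr/v = 3.257 × 10⁻¹⁵ s = 3257 as

3257 as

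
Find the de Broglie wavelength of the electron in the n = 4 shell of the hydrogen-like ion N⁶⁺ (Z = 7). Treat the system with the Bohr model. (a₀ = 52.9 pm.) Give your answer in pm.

190 pm

The Bohr quantisation condition is nλ = 2πr_n.
r_n = n²a₀/Z = 121 pm
λ = 2πr_n/n = 2π·121/4 = 190 pm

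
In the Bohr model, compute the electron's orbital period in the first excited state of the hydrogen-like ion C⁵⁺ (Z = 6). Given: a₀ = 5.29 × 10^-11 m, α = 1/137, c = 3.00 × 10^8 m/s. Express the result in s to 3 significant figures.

3.37 × 10^-17 s

r = n²a₀/Z = 2²·5.29 × 10^-11/6 = 3.53 × 10^-11 m
v = Zαc/n = 6·0.00730·3.00 × 10^8/2 = 6.57 × 10^6 m/s
T = 2πr/v = 3.37 × 10^-17 s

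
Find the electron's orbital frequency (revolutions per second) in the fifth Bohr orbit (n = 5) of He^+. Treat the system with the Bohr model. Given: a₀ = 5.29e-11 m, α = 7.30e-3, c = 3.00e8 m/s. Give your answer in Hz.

r = n²a₀/Z = 6.61e-10 m, v = Zαc/n = 8.76e5 m/s
f = v/(2πr) = 2.11e14 Hz

2.11e14 Hz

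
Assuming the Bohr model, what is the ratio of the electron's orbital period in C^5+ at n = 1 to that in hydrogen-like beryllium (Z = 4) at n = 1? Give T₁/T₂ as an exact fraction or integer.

4/9

T ∝ Z^-2 · n^3
T₁/T₂ = (6/4)^-2 · (1/1)^3 = 4/9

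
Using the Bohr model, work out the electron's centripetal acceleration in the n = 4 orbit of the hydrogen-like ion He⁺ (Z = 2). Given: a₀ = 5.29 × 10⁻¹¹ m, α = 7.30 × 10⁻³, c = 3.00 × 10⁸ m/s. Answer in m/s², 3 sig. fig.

2.83 × 10²¹ m/s²

r = n²a₀/Z = 4.23 × 10⁻¹⁰ m, v = Zαc/n = 1.09 × 10⁶ m/s
a = v²/r = (1.09 × 10⁶)² / 4.23 × 10⁻¹⁰ = 2.83 × 10²¹ m/s²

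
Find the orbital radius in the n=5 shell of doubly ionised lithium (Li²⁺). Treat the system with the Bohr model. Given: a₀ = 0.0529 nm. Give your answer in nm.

r_n = n²a₀/Z = 5² × 0.0529 / 3
    = 25 × 0.0529 / 3 = 0.441 nm

0.441 nm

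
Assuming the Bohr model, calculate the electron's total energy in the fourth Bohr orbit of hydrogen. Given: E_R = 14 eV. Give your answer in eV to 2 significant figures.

E_n = −E_R·Z²/n² = −14 × 1²/4² = -0.88 eV

-0.88 eV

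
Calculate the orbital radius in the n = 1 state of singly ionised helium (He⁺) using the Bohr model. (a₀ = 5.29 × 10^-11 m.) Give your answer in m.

2.65 × 10^-11 m

r_n = n²a₀/Z = 1² × 5.29 × 10^-11 / 2
    = 1 × 5.29 × 10^-11 / 2 = 2.65 × 10^-11 m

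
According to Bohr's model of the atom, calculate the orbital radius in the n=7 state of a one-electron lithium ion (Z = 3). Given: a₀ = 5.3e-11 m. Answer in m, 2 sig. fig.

8.7e-10 m

r_n = n²a₀/Z = 7² × 5.3e-11 / 3
    = 49 × 5.3e-11 / 3 = 8.7e-10 m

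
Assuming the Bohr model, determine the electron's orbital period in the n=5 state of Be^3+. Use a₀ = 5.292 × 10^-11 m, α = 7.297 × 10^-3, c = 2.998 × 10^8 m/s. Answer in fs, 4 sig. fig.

1.187 fs

r = n²a₀/Z = 5²·5.292 × 10^-11/4 = 3.308 × 10^-10 m
v = Zαc/n = 4·0.007297·2.998 × 10^8/5 = 1.750 × 10^6 m/s
T = 2πr/v = 1.187 × 10^-15 s = 1.187 fs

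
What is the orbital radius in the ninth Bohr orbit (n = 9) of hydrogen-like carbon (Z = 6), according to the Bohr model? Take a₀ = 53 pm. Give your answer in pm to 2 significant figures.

720 pm

r_n = n²a₀/Z = 9² × 53 / 6
    = 81 × 53 / 6 = 720 pm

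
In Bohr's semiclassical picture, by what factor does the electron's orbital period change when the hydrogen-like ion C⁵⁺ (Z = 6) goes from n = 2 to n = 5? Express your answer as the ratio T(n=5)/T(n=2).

T ∝ Z^-2 · n^3; with Z fixed, T ∝ n^3.
T(n=5)/T(n=2) = (5/2)^3 = 125/8

125/8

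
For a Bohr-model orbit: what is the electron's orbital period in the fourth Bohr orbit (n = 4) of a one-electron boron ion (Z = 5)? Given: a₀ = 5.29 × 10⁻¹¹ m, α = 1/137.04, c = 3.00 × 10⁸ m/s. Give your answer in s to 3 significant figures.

3.89 × 10⁻¹⁶ s

r = n²a₀/Z = 4²·5.29 × 10⁻¹¹/5 = 1.69 × 10⁻¹⁰ m
v = Zαc/n = 5·0.00730·3.00 × 10⁸/4 = 2.74 × 10⁶ m/s
T = 2πr/v = 3.89 × 10⁻¹⁶ s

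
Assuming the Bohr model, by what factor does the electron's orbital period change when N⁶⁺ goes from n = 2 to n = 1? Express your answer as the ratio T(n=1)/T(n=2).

1/8

T ∝ Z^-2 · n^3; with Z fixed, T ∝ n^3.
T(n=1)/T(n=2) = (1/2)^3 = 1/8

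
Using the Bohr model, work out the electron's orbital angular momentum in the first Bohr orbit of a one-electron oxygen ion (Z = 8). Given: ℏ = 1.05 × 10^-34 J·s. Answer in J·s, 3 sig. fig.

L_n = nℏ = 1 × 1.05 × 10^-34 = 1.05 × 10^-34 J·s

1.05 × 10^-34 J·s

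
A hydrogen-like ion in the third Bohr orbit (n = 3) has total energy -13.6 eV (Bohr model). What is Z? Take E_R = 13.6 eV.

E_n = −E_R Z²/n² ⇒ Z² = −E_n n²/E_R = 13.6 × 3² / 13.6 ≈ 9.00
Z = 3

3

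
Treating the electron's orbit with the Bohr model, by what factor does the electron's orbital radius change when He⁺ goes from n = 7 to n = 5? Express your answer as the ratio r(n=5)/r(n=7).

25/49

r ∝ Z^-1 · n^2; with Z fixed, r ∝ n^2.
r(n=5)/r(n=7) = (5/7)^2 = 25/49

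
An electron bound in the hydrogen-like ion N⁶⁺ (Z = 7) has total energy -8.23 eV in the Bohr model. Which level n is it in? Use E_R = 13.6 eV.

E_n = −E_R Z²/n² ⇒ n² = E_R Z²/(−E_n) = 13.6 × 7² / 8.23 ≈ 80.97
n = 9

9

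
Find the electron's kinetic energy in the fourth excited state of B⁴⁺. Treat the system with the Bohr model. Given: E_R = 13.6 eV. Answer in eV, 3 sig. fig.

For a Coulomb orbit the virial theorem gives K = −E_n.
E_n = −E_R·Z²/n², so K = E_R·Z²/n² = 13.6 × 5²/5² = 13.6 eV

13.6 eV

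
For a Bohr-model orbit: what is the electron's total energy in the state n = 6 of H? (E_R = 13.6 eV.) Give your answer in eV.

-0.378 eV

E_n = −E_R·Z²/n² = −13.6 × 1²/6² = -0.378 eV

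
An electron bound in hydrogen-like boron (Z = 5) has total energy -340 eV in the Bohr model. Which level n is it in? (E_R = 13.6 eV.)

E_n = −E_R Z²/n² ⇒ n² = E_R Z²/(−E_n) = 13.6 × 5² / 340 ≈ 1.00
n = 1

1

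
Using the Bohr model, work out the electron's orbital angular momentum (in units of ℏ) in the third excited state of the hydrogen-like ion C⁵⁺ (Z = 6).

4

L_n = nℏ, so L/ℏ = n = 4.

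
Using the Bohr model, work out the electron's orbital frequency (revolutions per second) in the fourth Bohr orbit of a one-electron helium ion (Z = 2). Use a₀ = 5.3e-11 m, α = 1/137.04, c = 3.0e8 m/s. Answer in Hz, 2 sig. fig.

r = n²a₀/Z = 4.2e-10 m, v = Zαc/n = 1.1e6 m/s
f = v/(2πr) = 4.1e14 Hz

4.1e14 Hz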